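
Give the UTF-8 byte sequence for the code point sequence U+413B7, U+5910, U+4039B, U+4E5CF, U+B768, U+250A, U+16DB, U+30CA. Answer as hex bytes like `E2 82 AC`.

F1 81 8E B7 E5 A4 90 F1 80 8E 9B F1 8E 97 8F EB 9D A8 E2 94 8A E1 9B 9B E3 83 8A

U+413B7: 4-byte form → F1 81 8E B7.
U+5910: 3-byte form → E5 A4 90.
U+4039B: 4-byte form → F1 80 8E 9B.
U+4E5CF: 4-byte form → F1 8E 97 8F.
U+B768: 3-byte form → EB 9D A8.
U+250A: 3-byte form → E2 94 8A.
U+16DB: 3-byte form → E1 9B 9B.
U+30CA: 3-byte form → E3 83 8A.
Concatenated (27 bytes): F1 81 8E B7 E5 A4 90 F1 80 8E 9B F1 8E 97 8F EB 9D A8 E2 94 8A E1 9B 9B E3 83 8A.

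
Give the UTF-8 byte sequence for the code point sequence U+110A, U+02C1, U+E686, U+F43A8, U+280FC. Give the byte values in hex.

E1 84 8A CB 81 EE 9A 86 F3 B4 8E A8 F0 A8 83 BC

U+110A: 3-byte form → E1 84 8A.
U+02C1: 2-byte form → CB 81.
U+E686: 3-byte form → EE 9A 86.
U+F43A8: 4-byte form → F3 B4 8E A8.
U+280FC: 4-byte form → F0 A8 83 BC.
Concatenated (16 bytes): E1 84 8A CB 81 EE 9A 86 F3 B4 8E A8 F0 A8 83 BC.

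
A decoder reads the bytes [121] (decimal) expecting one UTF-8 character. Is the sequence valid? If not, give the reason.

valid

Leading byte 0x79 = 01111001 → 1-byte form.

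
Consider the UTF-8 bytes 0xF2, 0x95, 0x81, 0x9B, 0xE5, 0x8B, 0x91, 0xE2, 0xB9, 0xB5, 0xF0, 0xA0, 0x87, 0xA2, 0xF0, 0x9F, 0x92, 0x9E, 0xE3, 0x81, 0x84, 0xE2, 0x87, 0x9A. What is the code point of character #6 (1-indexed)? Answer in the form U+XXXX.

U+3044

Offset 0: leading byte 0xF2 = 11110010 → 4-byte char #1 = F2 95 81 9B.
Offset 4: leading byte 0xE5 = 11100101 → 3-byte char #2 = E5 8B 91.
Offset 7: leading byte 0xE2 = 11100010 → 3-byte char #3 = E2 B9 B5.
Offset 10: leading byte 0xF0 = 11110000 → 4-byte char #4 = F0 A0 87 A2.
Offset 14: leading byte 0xF0 = 11110000 → 4-byte char #5 = F0 9F 92 9E.
Offset 18: leading byte 0xE3 = 11100011 → 3-byte char #6 = E3 81 84.
Leading byte 0xE3 = 11100011 matches 1110xxxx → 3-byte sequence.
Byte 1: 0xE3 = 11100011, payload 0011 (4 bits).
Byte 2: 0x81 = 10000001 (10xxxxxx ✓), payload 000001.
Byte 3: 0x84 = 10000100 (10xxxxxx ✓), payload 000100.
Concatenate: 0011000001000100 = 0x3044 (16 bits → U+3044).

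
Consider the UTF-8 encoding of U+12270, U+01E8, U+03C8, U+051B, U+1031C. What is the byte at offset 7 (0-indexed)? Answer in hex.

U+12270 → 4-byte form F0 92 89 B0 at offsets 0–3.
U+01E8 → 2-byte form C7 A8 at offsets 4–5.
U+03C8 → 2-byte form CF 88 at offsets 6–7.
Offset 7 falls in char 3's range; it's byte 2 of CF 88 = 0x88.

0x88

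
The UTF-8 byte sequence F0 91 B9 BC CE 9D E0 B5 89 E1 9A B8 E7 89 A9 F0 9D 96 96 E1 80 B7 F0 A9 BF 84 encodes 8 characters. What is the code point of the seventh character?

U+1037

Offset 0: leading byte 0xF0 = 11110000 → 4-byte char #1 = F0 91 B9 BC.
Offset 4: leading byte 0xCE = 11001110 → 2-byte char #2 = CE 9D.
Offset 6: leading byte 0xE0 = 11100000 → 3-byte char #3 = E0 B5 89.
Offset 9: leading byte 0xE1 = 11100001 → 3-byte char #4 = E1 9A B8.
Offset 12: leading byte 0xE7 = 11100111 → 3-byte char #5 = E7 89 A9.
Offset 15: leading byte 0xF0 = 11110000 → 4-byte char #6 = F0 9D 96 96.
Offset 19: leading byte 0xE1 = 11100001 → 3-byte char #7 = E1 80 B7.
Leading byte 0xE1 = 11100001 matches 1110xxxx → 3-byte sequence.
Byte 1: 0xE1 = 11100001, payload 0001 (4 bits).
Byte 2: 0x80 = 10000000 (10xxxxxx ✓), payload 000000.
Byte 3: 0xB7 = 10110111 (10xxxxxx ✓), payload 110111.
Concatenate: 0001000000110111 = 0x1037 (16 bits → U+1037).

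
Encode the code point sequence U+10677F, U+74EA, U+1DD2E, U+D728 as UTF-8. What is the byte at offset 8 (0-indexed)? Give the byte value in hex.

0x9D

U+10677F → 4-byte form F4 86 9D BF at offsets 0–3.
U+74EA → 3-byte form E7 93 AA at offsets 4–6.
U+1DD2E → 4-byte form F0 9D B4 AE at offsets 7–10.
Offset 8 falls in char 3's range; it's byte 2 of F0 9D B4 AE = 0x9D.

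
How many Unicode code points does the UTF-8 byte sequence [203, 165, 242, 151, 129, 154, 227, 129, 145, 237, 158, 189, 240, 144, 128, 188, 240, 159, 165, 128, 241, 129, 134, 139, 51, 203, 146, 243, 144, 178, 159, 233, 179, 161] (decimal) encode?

Byte at offset 0: 0xCB = 11001011 → 2-byte char (#1). Advance 2.
Byte at offset 2: 0xF2 = 11110010 → 4-byte char (#2). Advance 4.
Byte at offset 6: 0xE3 = 11100011 → 3-byte char (#3). Advance 3.
Byte at offset 9: 0xED = 11101101 → 3-byte char (#4). Advance 3.
Byte at offset 12: 0xF0 = 11110000 → 4-byte char (#5). Advance 4.
Byte at offset 16: 0xF0 = 11110000 → 4-byte char (#6). Advance 4.
Byte at offset 20: 0xF1 = 11110001 → 4-byte char (#7). Advance 4.
Byte at offset 24: 0x33 = 00110011 → 1-byte char (#8). Advance 1.
Byte at offset 25: 0xCB = 11001011 → 2-byte char (#9). Advance 2.
Byte at offset 27: 0xF3 = 11110011 → 4-byte char (#10). Advance 4.
Byte at offset 31: 0xE9 = 11101001 → 3-byte char (#11). Advance 3.
Reached end at offset 34 after 11 code points.

11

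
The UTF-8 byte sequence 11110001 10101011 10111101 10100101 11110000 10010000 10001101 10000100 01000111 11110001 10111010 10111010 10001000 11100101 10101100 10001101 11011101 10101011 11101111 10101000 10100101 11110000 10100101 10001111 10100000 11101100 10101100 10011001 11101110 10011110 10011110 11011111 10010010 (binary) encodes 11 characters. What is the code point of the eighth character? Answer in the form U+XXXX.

U+253E0

Offset 0: leading byte 0xF1 = 11110001 → 4-byte char #1 = F1 AB BD A5.
Offset 4: leading byte 0xF0 = 11110000 → 4-byte char #2 = F0 90 8D 84.
Offset 8: leading byte 0x47 = 01000111 → 1-byte char #3 = 47.
Offset 9: leading byte 0xF1 = 11110001 → 4-byte char #4 = F1 BA BA 88.
Offset 13: leading byte 0xE5 = 11100101 → 3-byte char #5 = E5 AC 8D.
Offset 16: leading byte 0xDD = 11011101 → 2-byte char #6 = DD AB.
Offset 18: leading byte 0xEF = 11101111 → 3-byte char #7 = EF A8 A5.
Offset 21: leading byte 0xF0 = 11110000 → 4-byte char #8 = F0 A5 8F A0.
Leading byte 0xF0 = 11110000 matches 11110xxx → 4-byte sequence.
Byte 1: 0xF0 = 11110000, payload 000 (3 bits).
Byte 2: 0xA5 = 10100101 (10xxxxxx ✓), payload 100101.
Byte 3: 0x8F = 10001111 (10xxxxxx ✓), payload 001111.
Byte 4: 0xA0 = 10100000 (10xxxxxx ✓), payload 100000.
Concatenate: 000100101001111100000 = 0x253E0 (21 bits → U+253E0).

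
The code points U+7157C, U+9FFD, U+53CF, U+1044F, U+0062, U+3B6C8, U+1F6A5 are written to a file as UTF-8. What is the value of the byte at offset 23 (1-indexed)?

0xA5

1-indexed offset 23 is 0-indexed offset 22.
U+7157C → 4-byte form F1 B1 95 BC at offsets 0–3.
U+9FFD → 3-byte form E9 BF BD at offsets 4–6.
U+53CF → 3-byte form E5 8F 8F at offsets 7–9.
U+1044F → 4-byte form F0 90 91 8F at offsets 10–13.
U+0062 → 1-byte form 62 at offsets 14–14.
U+3B6C8 → 4-byte form F0 BB 9B 88 at offsets 15–18.
U+1F6A5 → 4-byte form F0 9F 9A A5 at offsets 19–22.
Offset 22 falls in char 7's range; it's byte 4 of F0 9F 9A A5 = 0xA5.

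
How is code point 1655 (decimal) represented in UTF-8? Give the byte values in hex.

U+0677 = 0x677 = 1655 decimal. In range U+0080–U+07FF → 2-byte form: 110xxxxx 10xxxxxx.
Binary (11 bits): 11001110111.
Split 5+6: 11001 | 110111.
Byte 1: 11011001 = 0xD9.
Byte 2: 10110111 = 0xB7.

D9 B7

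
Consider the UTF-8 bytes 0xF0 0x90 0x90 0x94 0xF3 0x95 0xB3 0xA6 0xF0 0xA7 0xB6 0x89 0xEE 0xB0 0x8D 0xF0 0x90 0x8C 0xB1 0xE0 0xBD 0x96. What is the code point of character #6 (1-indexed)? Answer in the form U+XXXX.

U+0F56

Offset 0: leading byte 0xF0 = 11110000 → 4-byte char #1 = F0 90 90 94.
Offset 4: leading byte 0xF3 = 11110011 → 4-byte char #2 = F3 95 B3 A6.
Offset 8: leading byte 0xF0 = 11110000 → 4-byte char #3 = F0 A7 B6 89.
Offset 12: leading byte 0xEE = 11101110 → 3-byte char #4 = EE B0 8D.
Offset 15: leading byte 0xF0 = 11110000 → 4-byte char #5 = F0 90 8C B1.
Offset 19: leading byte 0xE0 = 11100000 → 3-byte char #6 = E0 BD 96.
Leading byte 0xE0 = 11100000 matches 1110xxxx → 3-byte sequence.
Byte 1: 0xE0 = 11100000, payload 0000 (4 bits).
Byte 2: 0xBD = 10111101 (10xxxxxx ✓), payload 111101.
Byte 3: 0x96 = 10010110 (10xxxxxx ✓), payload 010110.
Concatenate: 0000111101010110 = 0xF56 (16 bits → U+0F56).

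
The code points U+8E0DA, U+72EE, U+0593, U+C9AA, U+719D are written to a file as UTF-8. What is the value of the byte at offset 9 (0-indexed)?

0xEC

U+8E0DA → 4-byte form F2 8E 83 9A at offsets 0–3.
U+72EE → 3-byte form E7 8B AE at offsets 4–6.
U+0593 → 2-byte form D6 93 at offsets 7–8.
U+C9AA → 3-byte form EC A6 AA at offsets 9–11.
Offset 9 falls in char 4's range; it's byte 1 of EC A6 AA = 0xEC.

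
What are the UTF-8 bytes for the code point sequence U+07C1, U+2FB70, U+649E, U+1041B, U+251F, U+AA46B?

DF 81 F0 AF AD B0 E6 92 9E F0 90 90 9B E2 94 9F F2 AA 91 AB

U+07C1: 2-byte form → DF 81.
U+2FB70: 4-byte form → F0 AF AD B0.
U+649E: 3-byte form → E6 92 9E.
U+1041B: 4-byte form → F0 90 90 9B.
U+251F: 3-byte form → E2 94 9F.
U+AA46B: 4-byte form → F2 AA 91 AB.
Concatenated (20 bytes): DF 81 F0 AF AD B0 E6 92 9E F0 90 90 9B E2 94 9F F2 AA 91 AB.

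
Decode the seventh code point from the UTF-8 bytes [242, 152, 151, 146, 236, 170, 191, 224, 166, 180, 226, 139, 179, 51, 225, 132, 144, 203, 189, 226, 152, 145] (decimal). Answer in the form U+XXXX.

Offset 0: leading byte 0xF2 = 11110010 → 4-byte char #1 = F2 98 97 92.
Offset 4: leading byte 0xEC = 11101100 → 3-byte char #2 = EC AA BF.
Offset 7: leading byte 0xE0 = 11100000 → 3-byte char #3 = E0 A6 B4.
Offset 10: leading byte 0xE2 = 11100010 → 3-byte char #4 = E2 8B B3.
Offset 13: leading byte 0x33 = 00110011 → 1-byte char #5 = 33.
Offset 14: leading byte 0xE1 = 11100001 → 3-byte char #6 = E1 84 90.
Offset 17: leading byte 0xCB = 11001011 → 2-byte char #7 = CB BD.
Leading byte 0xCB = 11001011 matches 110xxxxx → 2-byte sequence.
Byte 1: 0xCB = 11001011, payload 01011 (5 bits).
Byte 2: 0xBD = 10111101 (10xxxxxx ✓), payload 111101.
Concatenate: 01011111101 = 0x2FD (11 bits → U+02FD).

U+02FD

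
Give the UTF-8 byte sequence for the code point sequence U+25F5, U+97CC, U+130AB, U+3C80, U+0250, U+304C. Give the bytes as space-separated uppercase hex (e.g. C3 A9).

U+25F5: 3-byte form → E2 97 B5.
U+97CC: 3-byte form → E9 9F 8C.
U+130AB: 4-byte form → F0 93 82 AB.
U+3C80: 3-byte form → E3 B2 80.
U+0250: 2-byte form → C9 90.
U+304C: 3-byte form → E3 81 8C.
Concatenated (18 bytes): E2 97 B5 E9 9F 8C F0 93 82 AB E3 B2 80 C9 90 E3 81 8C.

E2 97 B5 E9 9F 8C F0 93 82 AB E3 B2 80 C9 90 E3 81 8C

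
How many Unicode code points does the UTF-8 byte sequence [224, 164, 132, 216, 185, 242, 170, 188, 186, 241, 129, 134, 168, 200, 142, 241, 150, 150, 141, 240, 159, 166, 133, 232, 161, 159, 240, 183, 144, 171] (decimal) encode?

9

Byte at offset 0: 0xE0 = 11100000 → 3-byte char (#1). Advance 3.
Byte at offset 3: 0xD8 = 11011000 → 2-byte char (#2). Advance 2.
Byte at offset 5: 0xF2 = 11110010 → 4-byte char (#3). Advance 4.
Byte at offset 9: 0xF1 = 11110001 → 4-byte char (#4). Advance 4.
Byte at offset 13: 0xC8 = 11001000 → 2-byte char (#5). Advance 2.
Byte at offset 15: 0xF1 = 11110001 → 4-byte char (#6). Advance 4.
Byte at offset 19: 0xF0 = 11110000 → 4-byte char (#7). Advance 4.
Byte at offset 23: 0xE8 = 11101000 → 3-byte char (#8). Advance 3.
Byte at offset 26: 0xF0 = 11110000 → 4-byte char (#9). Advance 4.
Reached end at offset 30 after 9 code points.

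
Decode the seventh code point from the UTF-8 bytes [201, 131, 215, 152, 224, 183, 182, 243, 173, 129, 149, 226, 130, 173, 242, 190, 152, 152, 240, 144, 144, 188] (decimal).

U+1043C

Offset 0: leading byte 0xC9 = 11001001 → 2-byte char #1 = C9 83.
Offset 2: leading byte 0xD7 = 11010111 → 2-byte char #2 = D7 98.
Offset 4: leading byte 0xE0 = 11100000 → 3-byte char #3 = E0 B7 B6.
Offset 7: leading byte 0xF3 = 11110011 → 4-byte char #4 = F3 AD 81 95.
Offset 11: leading byte 0xE2 = 11100010 → 3-byte char #5 = E2 82 AD.
Offset 14: leading byte 0xF2 = 11110010 → 4-byte char #6 = F2 BE 98 98.
Offset 18: leading byte 0xF0 = 11110000 → 4-byte char #7 = F0 90 90 BC.
Leading byte 0xF0 = 11110000 matches 11110xxx → 4-byte sequence.
Byte 1: 0xF0 = 11110000, payload 000 (3 bits).
Byte 2: 0x90 = 10010000 (10xxxxxx ✓), payload 010000.
Byte 3: 0x90 = 10010000 (10xxxxxx ✓), payload 010000.
Byte 4: 0xBC = 10111100 (10xxxxxx ✓), payload 111100.
Concatenate: 000010000010000111100 = 0x1043C (21 bits → U+1043C).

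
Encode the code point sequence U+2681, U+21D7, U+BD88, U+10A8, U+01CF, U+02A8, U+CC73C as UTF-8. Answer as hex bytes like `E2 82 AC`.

U+2681: 3-byte form → E2 9A 81.
U+21D7: 3-byte form → E2 87 97.
U+BD88: 3-byte form → EB B6 88.
U+10A8: 3-byte form → E1 82 A8.
U+01CF: 2-byte form → C7 8F.
U+02A8: 2-byte form → CA A8.
U+CC73C: 4-byte form → F3 8C 9C BC.
Concatenated (20 bytes): E2 9A 81 E2 87 97 EB B6 88 E1 82 A8 C7 8F CA A8 F3 8C 9C BC.

E2 9A 81 E2 87 97 EB B6 88 E1 82 A8 C7 8F CA A8 F3 8C 9C BC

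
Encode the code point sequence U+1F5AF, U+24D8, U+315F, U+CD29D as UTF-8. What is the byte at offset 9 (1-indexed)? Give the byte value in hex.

1-indexed offset 9 is 0-indexed offset 8.
U+1F5AF → 4-byte form F0 9F 96 AF at offsets 0–3.
U+24D8 → 3-byte form E2 93 98 at offsets 4–6.
U+315F → 3-byte form E3 85 9F at offsets 7–9.
Offset 8 falls in char 3's range; it's byte 2 of E3 85 9F = 0x85.

0x85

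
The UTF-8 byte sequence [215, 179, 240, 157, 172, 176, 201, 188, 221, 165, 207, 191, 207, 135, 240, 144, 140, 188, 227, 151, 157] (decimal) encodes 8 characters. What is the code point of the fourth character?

Offset 0: leading byte 0xD7 = 11010111 → 2-byte char #1 = D7 B3.
Offset 2: leading byte 0xF0 = 11110000 → 4-byte char #2 = F0 9D AC B0.
Offset 6: leading byte 0xC9 = 11001001 → 2-byte char #3 = C9 BC.
Offset 8: leading byte 0xDD = 11011101 → 2-byte char #4 = DD A5.
Leading byte 0xDD = 11011101 matches 110xxxxx → 2-byte sequence.
Byte 1: 0xDD = 11011101, payload 11101 (5 bits).
Byte 2: 0xA5 = 10100101 (10xxxxxx ✓), payload 100101.
Concatenate: 11101100101 = 0x765 (11 bits → U+0765).

U+0765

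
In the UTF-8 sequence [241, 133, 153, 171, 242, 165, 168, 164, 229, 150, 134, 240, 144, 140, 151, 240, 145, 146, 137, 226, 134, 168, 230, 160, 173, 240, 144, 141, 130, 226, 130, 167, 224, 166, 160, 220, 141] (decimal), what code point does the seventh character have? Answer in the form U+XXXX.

U+682D

Offset 0: leading byte 0xF1 = 11110001 → 4-byte char #1 = F1 85 99 AB.
Offset 4: leading byte 0xF2 = 11110010 → 4-byte char #2 = F2 A5 A8 A4.
Offset 8: leading byte 0xE5 = 11100101 → 3-byte char #3 = E5 96 86.
Offset 11: leading byte 0xF0 = 11110000 → 4-byte char #4 = F0 90 8C 97.
Offset 15: leading byte 0xF0 = 11110000 → 4-byte char #5 = F0 91 92 89.
Offset 19: leading byte 0xE2 = 11100010 → 3-byte char #6 = E2 86 A8.
Offset 22: leading byte 0xE6 = 11100110 → 3-byte char #7 = E6 A0 AD.
Leading byte 0xE6 = 11100110 matches 1110xxxx → 3-byte sequence.
Byte 1: 0xE6 = 11100110, payload 0110 (4 bits).
Byte 2: 0xA0 = 10100000 (10xxxxxx ✓), payload 100000.
Byte 3: 0xAD = 10101101 (10xxxxxx ✓), payload 101101.
Concatenate: 0110100000101101 = 0x682D (16 bits → U+682D).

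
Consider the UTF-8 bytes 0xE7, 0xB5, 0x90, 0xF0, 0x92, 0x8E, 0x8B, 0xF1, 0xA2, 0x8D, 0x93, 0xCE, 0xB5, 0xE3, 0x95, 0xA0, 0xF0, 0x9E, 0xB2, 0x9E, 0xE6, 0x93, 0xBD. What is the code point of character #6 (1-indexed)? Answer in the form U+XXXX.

Offset 0: leading byte 0xE7 = 11100111 → 3-byte char #1 = E7 B5 90.
Offset 3: leading byte 0xF0 = 11110000 → 4-byte char #2 = F0 92 8E 8B.
Offset 7: leading byte 0xF1 = 11110001 → 4-byte char #3 = F1 A2 8D 93.
Offset 11: leading byte 0xCE = 11001110 → 2-byte char #4 = CE B5.
Offset 13: leading byte 0xE3 = 11100011 → 3-byte char #5 = E3 95 A0.
Offset 16: leading byte 0xF0 = 11110000 → 4-byte char #6 = F0 9E B2 9E.
Leading byte 0xF0 = 11110000 matches 11110xxx → 4-byte sequence.
Byte 1: 0xF0 = 11110000, payload 000 (3 bits).
Byte 2: 0x9E = 10011110 (10xxxxxx ✓), payload 011110.
Byte 3: 0xB2 = 10110010 (10xxxxxx ✓), payload 110010.
Byte 4: 0x9E = 10011110 (10xxxxxx ✓), payload 011110.
Concatenate: 000011110110010011110 = 0x1EC9E (21 bits → U+1EC9E).

U+1EC9E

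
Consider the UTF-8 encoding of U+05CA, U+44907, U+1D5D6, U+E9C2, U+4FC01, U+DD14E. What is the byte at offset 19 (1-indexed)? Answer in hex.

0x9D

1-indexed offset 19 is 0-indexed offset 18.
U+05CA → 2-byte form D7 8A at offsets 0–1.
U+44907 → 4-byte form F1 84 A4 87 at offsets 2–5.
U+1D5D6 → 4-byte form F0 9D 97 96 at offsets 6–9.
U+E9C2 → 3-byte form EE A7 82 at offsets 10–12.
U+4FC01 → 4-byte form F1 8F B0 81 at offsets 13–16.
U+DD14E → 4-byte form F3 9D 85 8E at offsets 17–20.
Offset 18 falls in char 6's range; it's byte 2 of F3 9D 85 8E = 0x9D.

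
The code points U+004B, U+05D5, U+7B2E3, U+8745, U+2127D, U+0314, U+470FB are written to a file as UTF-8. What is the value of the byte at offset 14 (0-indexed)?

0xCC

U+004B → 1-byte form 4B at offsets 0–0.
U+05D5 → 2-byte form D7 95 at offsets 1–2.
U+7B2E3 → 4-byte form F1 BB 8B A3 at offsets 3–6.
U+8745 → 3-byte form E8 9D 85 at offsets 7–9.
U+2127D → 4-byte form F0 A1 89 BD at offsets 10–13.
U+0314 → 2-byte form CC 94 at offsets 14–15.
Offset 14 falls in char 6's range; it's byte 1 of CC 94 = 0xCC.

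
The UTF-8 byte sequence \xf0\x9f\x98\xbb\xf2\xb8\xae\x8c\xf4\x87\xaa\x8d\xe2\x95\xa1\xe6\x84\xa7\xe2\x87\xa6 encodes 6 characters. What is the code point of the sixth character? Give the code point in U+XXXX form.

Offset 0: leading byte 0xF0 = 11110000 → 4-byte char #1 = F0 9F 98 BB.
Offset 4: leading byte 0xF2 = 11110010 → 4-byte char #2 = F2 B8 AE 8C.
Offset 8: leading byte 0xF4 = 11110100 → 4-byte char #3 = F4 87 AA 8D.
Offset 12: leading byte 0xE2 = 11100010 → 3-byte char #4 = E2 95 A1.
Offset 15: leading byte 0xE6 = 11100110 → 3-byte char #5 = E6 84 A7.
Offset 18: leading byte 0xE2 = 11100010 → 3-byte char #6 = E2 87 A6.
Leading byte 0xE2 = 11100010 matches 1110xxxx → 3-byte sequence.
Byte 1: 0xE2 = 11100010, payload 0010 (4 bits).
Byte 2: 0x87 = 10000111 (10xxxxxx ✓), payload 000111.
Byte 3: 0xA6 = 10100110 (10xxxxxx ✓), payload 100110.
Concatenate: 0010000111100110 = 0x21E6 (16 bits → U+21E6).

U+21E6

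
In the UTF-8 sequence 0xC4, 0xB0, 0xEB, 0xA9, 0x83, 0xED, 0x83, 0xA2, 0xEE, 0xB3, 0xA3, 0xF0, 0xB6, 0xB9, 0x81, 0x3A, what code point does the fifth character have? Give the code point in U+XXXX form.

U+36E41

Offset 0: leading byte 0xC4 = 11000100 → 2-byte char #1 = C4 B0.
Offset 2: leading byte 0xEB = 11101011 → 3-byte char #2 = EB A9 83.
Offset 5: leading byte 0xED = 11101101 → 3-byte char #3 = ED 83 A2.
Offset 8: leading byte 0xEE = 11101110 → 3-byte char #4 = EE B3 A3.
Offset 11: leading byte 0xF0 = 11110000 → 4-byte char #5 = F0 B6 B9 81.
Leading byte 0xF0 = 11110000 matches 11110xxx → 4-byte sequence.
Byte 1: 0xF0 = 11110000, payload 000 (3 bits).
Byte 2: 0xB6 = 10110110 (10xxxxxx ✓), payload 110110.
Byte 3: 0xB9 = 10111001 (10xxxxxx ✓), payload 111001.
Byte 4: 0x81 = 10000001 (10xxxxxx ✓), payload 000001.
Concatenate: 000110110111001000001 = 0x36E41 (21 bits → U+36E41).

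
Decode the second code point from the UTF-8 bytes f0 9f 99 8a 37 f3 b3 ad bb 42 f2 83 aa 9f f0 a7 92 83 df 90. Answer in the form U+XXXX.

U+0037

Offset 0: leading byte 0xF0 = 11110000 → 4-byte char #1 = F0 9F 99 8A.
Offset 4: leading byte 0x37 = 00110111 → 1-byte char #2 = 37.
Leading byte 0x37 = 00110111 matches 0xxxxxxx → 1-byte sequence.
Byte 1: 0x37 = 00110111, payload 0110111 (7 bits).
Concatenate: 0110111 = 0x37 (7 bits → U+0037).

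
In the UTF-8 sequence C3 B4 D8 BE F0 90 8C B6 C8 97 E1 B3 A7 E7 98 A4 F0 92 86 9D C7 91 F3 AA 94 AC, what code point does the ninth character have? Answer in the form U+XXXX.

Offset 0: leading byte 0xC3 = 11000011 → 2-byte char #1 = C3 B4.
Offset 2: leading byte 0xD8 = 11011000 → 2-byte char #2 = D8 BE.
Offset 4: leading byte 0xF0 = 11110000 → 4-byte char #3 = F0 90 8C B6.
Offset 8: leading byte 0xC8 = 11001000 → 2-byte char #4 = C8 97.
Offset 10: leading byte 0xE1 = 11100001 → 3-byte char #5 = E1 B3 A7.
Offset 13: leading byte 0xE7 = 11100111 → 3-byte char #6 = E7 98 A4.
Offset 16: leading byte 0xF0 = 11110000 → 4-byte char #7 = F0 92 86 9D.
Offset 20: leading byte 0xC7 = 11000111 → 2-byte char #8 = C7 91.
Offset 22: leading byte 0xF3 = 11110011 → 4-byte char #9 = F3 AA 94 AC.
Leading byte 0xF3 = 11110011 matches 11110xxx → 4-byte sequence.
Byte 1: 0xF3 = 11110011, payload 011 (3 bits).
Byte 2: 0xAA = 10101010 (10xxxxxx ✓), payload 101010.
Byte 3: 0x94 = 10010100 (10xxxxxx ✓), payload 010100.
Byte 4: 0xAC = 10101100 (10xxxxxx ✓), payload 101100.
Concatenate: 011101010010100101100 = 0xEA52C (21 bits → U+EA52C).

U+EA52C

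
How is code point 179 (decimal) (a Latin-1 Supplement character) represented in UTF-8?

U+00B3 = 0xB3 = 179 decimal. In range U+0080–U+07FF → 2-byte form: 110xxxxx 10xxxxxx.
Binary (11 bits): 00010110011.
Split 5+6: 00010 | 110011.
Byte 1: 11000010 = 0xC2.
Byte 2: 10110011 = 0xB3.

C2 B3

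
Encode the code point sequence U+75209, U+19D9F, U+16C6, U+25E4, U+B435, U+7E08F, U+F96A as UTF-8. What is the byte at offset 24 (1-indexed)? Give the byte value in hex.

0xAA

1-indexed offset 24 is 0-indexed offset 23.
U+75209 → 4-byte form F1 B5 88 89 at offsets 0–3.
U+19D9F → 4-byte form F0 99 B6 9F at offsets 4–7.
U+16C6 → 3-byte form E1 9B 86 at offsets 8–10.
U+25E4 → 3-byte form E2 97 A4 at offsets 11–13.
U+B435 → 3-byte form EB 90 B5 at offsets 14–16.
U+7E08F → 4-byte form F1 BE 82 8F at offsets 17–20.
U+F96A → 3-byte form EF A5 AA at offsets 21–23.
Offset 23 falls in char 7's range; it's byte 3 of EF A5 AA = 0xAA.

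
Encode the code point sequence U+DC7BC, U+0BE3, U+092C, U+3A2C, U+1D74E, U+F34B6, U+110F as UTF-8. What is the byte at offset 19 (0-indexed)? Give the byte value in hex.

U+DC7BC → 4-byte form F3 9C 9E BC at offsets 0–3.
U+0BE3 → 3-byte form E0 AF A3 at offsets 4–6.
U+092C → 3-byte form E0 A4 AC at offsets 7–9.
U+3A2C → 3-byte form E3 A8 AC at offsets 10–12.
U+1D74E → 4-byte form F0 9D 9D 8E at offsets 13–16.
U+F34B6 → 4-byte form F3 B3 92 B6 at offsets 17–20.
Offset 19 falls in char 6's range; it's byte 3 of F3 B3 92 B6 = 0x92.

0x92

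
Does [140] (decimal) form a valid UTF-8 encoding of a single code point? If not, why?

Byte 0x8C = 10001100 has the form 10xxxxxx — a continuation byte — but there is no preceding leading byte.

invalid (continuation byte with no leading byte)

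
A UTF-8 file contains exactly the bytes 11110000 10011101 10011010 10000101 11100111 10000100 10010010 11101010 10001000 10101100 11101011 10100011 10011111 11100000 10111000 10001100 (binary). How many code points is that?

5

Byte at offset 0: 0xF0 = 11110000 → 4-byte char (#1). Advance 4.
Byte at offset 4: 0xE7 = 11100111 → 3-byte char (#2). Advance 3.
Byte at offset 7: 0xEA = 11101010 → 3-byte char (#3). Advance 3.
Byte at offset 10: 0xEB = 11101011 → 3-byte char (#4). Advance 3.
Byte at offset 13: 0xE0 = 11100000 → 3-byte char (#5). Advance 3.
Reached end at offset 16 after 5 code points.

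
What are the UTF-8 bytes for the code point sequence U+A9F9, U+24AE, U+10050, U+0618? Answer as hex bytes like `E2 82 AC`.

U+A9F9: 3-byte form → EA A7 B9.
U+24AE: 3-byte form → E2 92 AE.
U+10050: 4-byte form → F0 90 81 90.
U+0618: 2-byte form → D8 98.
Concatenated (12 bytes): EA A7 B9 E2 92 AE F0 90 81 90 D8 98.

EA A7 B9 E2 92 AE F0 90 81 90 D8 98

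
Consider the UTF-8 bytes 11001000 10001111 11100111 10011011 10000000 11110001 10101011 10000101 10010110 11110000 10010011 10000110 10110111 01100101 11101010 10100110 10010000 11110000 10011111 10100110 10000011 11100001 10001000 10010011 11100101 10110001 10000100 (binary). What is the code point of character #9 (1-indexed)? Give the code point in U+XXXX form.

Offset 0: leading byte 0xC8 = 11001000 → 2-byte char #1 = C8 8F.
Offset 2: leading byte 0xE7 = 11100111 → 3-byte char #2 = E7 9B 80.
Offset 5: leading byte 0xF1 = 11110001 → 4-byte char #3 = F1 AB 85 96.
Offset 9: leading byte 0xF0 = 11110000 → 4-byte char #4 = F0 93 86 B7.
Offset 13: leading byte 0x65 = 01100101 → 1-byte char #5 = 65.
Offset 14: leading byte 0xEA = 11101010 → 3-byte char #6 = EA A6 90.
Offset 17: leading byte 0xF0 = 11110000 → 4-byte char #7 = F0 9F A6 83.
Offset 21: leading byte 0xE1 = 11100001 → 3-byte char #8 = E1 88 93.
Offset 24: leading byte 0xE5 = 11100101 → 3-byte char #9 = E5 B1 84.
Leading byte 0xE5 = 11100101 matches 1110xxxx → 3-byte sequence.
Byte 1: 0xE5 = 11100101, payload 0101 (4 bits).
Byte 2: 0xB1 = 10110001 (10xxxxxx ✓), payload 110001.
Byte 3: 0x84 = 10000100 (10xxxxxx ✓), payload 000100.
Concatenate: 0101110001000100 = 0x5C44 (16 bits → U+5C44).

U+5C44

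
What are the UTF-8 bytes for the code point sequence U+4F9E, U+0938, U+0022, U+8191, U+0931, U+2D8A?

U+4F9E: 3-byte form → E4 BE 9E.
U+0938: 3-byte form → E0 A4 B8.
U+0022: 1-byte form → 22.
U+8191: 3-byte form → E8 86 91.
U+0931: 3-byte form → E0 A4 B1.
U+2D8A: 3-byte form → E2 B6 8A.
Concatenated (16 bytes): E4 BE 9E E0 A4 B8 22 E8 86 91 E0 A4 B1 E2 B6 8A.

E4 BE 9E E0 A4 B8 22 E8 86 91 E0 A4 B1 E2 B6 8A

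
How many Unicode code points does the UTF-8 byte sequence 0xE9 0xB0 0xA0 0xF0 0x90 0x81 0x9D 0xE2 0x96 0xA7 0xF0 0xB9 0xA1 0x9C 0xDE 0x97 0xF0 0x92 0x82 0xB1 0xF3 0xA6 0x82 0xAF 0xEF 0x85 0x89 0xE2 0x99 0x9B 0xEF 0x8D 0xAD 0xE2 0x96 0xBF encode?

11

Byte at offset 0: 0xE9 = 11101001 → 3-byte char (#1). Advance 3.
Byte at offset 3: 0xF0 = 11110000 → 4-byte char (#2). Advance 4.
Byte at offset 7: 0xE2 = 11100010 → 3-byte char (#3). Advance 3.
Byte at offset 10: 0xF0 = 11110000 → 4-byte char (#4). Advance 4.
Byte at offset 14: 0xDE = 11011110 → 2-byte char (#5). Advance 2.
Byte at offset 16: 0xF0 = 11110000 → 4-byte char (#6). Advance 4.
Byte at offset 20: 0xF3 = 11110011 → 4-byte char (#7). Advance 4.
Byte at offset 24: 0xEF = 11101111 → 3-byte char (#8). Advance 3.
Byte at offset 27: 0xE2 = 11100010 → 3-byte char (#9). Advance 3.
Byte at offset 30: 0xEF = 11101111 → 3-byte char (#10). Advance 3.
Byte at offset 33: 0xE2 = 11100010 → 3-byte char (#11). Advance 3.
Reached end at offset 36 after 11 code points.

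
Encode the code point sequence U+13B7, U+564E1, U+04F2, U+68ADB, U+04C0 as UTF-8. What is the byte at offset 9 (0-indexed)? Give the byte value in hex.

U+13B7 → 3-byte form E1 8E B7 at offsets 0–2.
U+564E1 → 4-byte form F1 96 93 A1 at offsets 3–6.
U+04F2 → 2-byte form D3 B2 at offsets 7–8.
U+68ADB → 4-byte form F1 A8 AB 9B at offsets 9–12.
Offset 9 falls in char 4's range; it's byte 1 of F1 A8 AB 9B = 0xF1.

0xF1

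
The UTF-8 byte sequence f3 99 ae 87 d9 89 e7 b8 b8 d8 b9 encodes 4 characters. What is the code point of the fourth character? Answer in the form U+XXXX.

U+0639

Offset 0: leading byte 0xF3 = 11110011 → 4-byte char #1 = F3 99 AE 87.
Offset 4: leading byte 0xD9 = 11011001 → 2-byte char #2 = D9 89.
Offset 6: leading byte 0xE7 = 11100111 → 3-byte char #3 = E7 B8 B8.
Offset 9: leading byte 0xD8 = 11011000 → 2-byte char #4 = D8 B9.
Leading byte 0xD8 = 11011000 matches 110xxxxx → 2-byte sequence.
Byte 1: 0xD8 = 11011000, payload 11000 (5 bits).
Byte 2: 0xB9 = 10111001 (10xxxxxx ✓), payload 111001.
Concatenate: 11000111001 = 0x639 (11 bits → U+0639).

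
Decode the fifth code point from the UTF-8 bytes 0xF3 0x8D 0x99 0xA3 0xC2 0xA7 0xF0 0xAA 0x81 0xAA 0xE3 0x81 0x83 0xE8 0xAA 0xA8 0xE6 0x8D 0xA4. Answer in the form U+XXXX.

Offset 0: leading byte 0xF3 = 11110011 → 4-byte char #1 = F3 8D 99 A3.
Offset 4: leading byte 0xC2 = 11000010 → 2-byte char #2 = C2 A7.
Offset 6: leading byte 0xF0 = 11110000 → 4-byte char #3 = F0 AA 81 AA.
Offset 10: leading byte 0xE3 = 11100011 → 3-byte char #4 = E3 81 83.
Offset 13: leading byte 0xE8 = 11101000 → 3-byte char #5 = E8 AA A8.
Leading byte 0xE8 = 11101000 matches 1110xxxx → 3-byte sequence.
Byte 1: 0xE8 = 11101000, payload 1000 (4 bits).
Byte 2: 0xAA = 10101010 (10xxxxxx ✓), payload 101010.
Byte 3: 0xA8 = 10101000 (10xxxxxx ✓), payload 101000.
Concatenate: 1000101010101000 = 0x8AA8 (16 bits → U+8AA8).

U+8AA8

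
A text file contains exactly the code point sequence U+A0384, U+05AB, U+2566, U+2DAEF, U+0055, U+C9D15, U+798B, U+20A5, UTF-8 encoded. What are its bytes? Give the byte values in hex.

F2 A0 8E 84 D6 AB E2 95 A6 F0 AD AB AF 55 F3 89 B4 95 E7 A6 8B E2 82 A5

U+A0384: 4-byte form → F2 A0 8E 84.
U+05AB: 2-byte form → D6 AB.
U+2566: 3-byte form → E2 95 A6.
U+2DAEF: 4-byte form → F0 AD AB AF.
U+0055: 1-byte form → 55.
U+C9D15: 4-byte form → F3 89 B4 95.
U+798B: 3-byte form → E7 A6 8B.
U+20A5: 3-byte form → E2 82 A5.
Concatenated (24 bytes): F2 A0 8E 84 D6 AB E2 95 A6 F0 AD AB AF 55 F3 89 B4 95 E7 A6 8B E2 82 A5.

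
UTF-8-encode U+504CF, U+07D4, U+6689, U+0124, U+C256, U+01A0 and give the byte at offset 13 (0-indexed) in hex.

0x96

U+504CF → 4-byte form F1 90 93 8F at offsets 0–3.
U+07D4 → 2-byte form DF 94 at offsets 4–5.
U+6689 → 3-byte form E6 9A 89 at offsets 6–8.
U+0124 → 2-byte form C4 A4 at offsets 9–10.
U+C256 → 3-byte form EC 89 96 at offsets 11–13.
Offset 13 falls in char 5's range; it's byte 3 of EC 89 96 = 0x96.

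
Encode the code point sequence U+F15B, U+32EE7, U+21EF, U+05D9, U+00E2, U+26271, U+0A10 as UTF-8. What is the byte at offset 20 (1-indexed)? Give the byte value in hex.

0xA8

1-indexed offset 20 is 0-indexed offset 19.
U+F15B → 3-byte form EF 85 9B at offsets 0–2.
U+32EE7 → 4-byte form F0 B2 BB A7 at offsets 3–6.
U+21EF → 3-byte form E2 87 AF at offsets 7–9.
U+05D9 → 2-byte form D7 99 at offsets 10–11.
U+00E2 → 2-byte form C3 A2 at offsets 12–13.
U+26271 → 4-byte form F0 A6 89 B1 at offsets 14–17.
U+0A10 → 3-byte form E0 A8 90 at offsets 18–20.
Offset 19 falls in char 7's range; it's byte 2 of E0 A8 90 = 0xA8.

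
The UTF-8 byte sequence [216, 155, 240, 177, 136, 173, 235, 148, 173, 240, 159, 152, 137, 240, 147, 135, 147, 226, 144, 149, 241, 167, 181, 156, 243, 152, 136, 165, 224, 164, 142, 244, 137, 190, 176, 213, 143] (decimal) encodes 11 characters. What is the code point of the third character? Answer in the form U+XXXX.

U+B52D

Offset 0: leading byte 0xD8 = 11011000 → 2-byte char #1 = D8 9B.
Offset 2: leading byte 0xF0 = 11110000 → 4-byte char #2 = F0 B1 88 AD.
Offset 6: leading byte 0xEB = 11101011 → 3-byte char #3 = EB 94 AD.
Leading byte 0xEB = 11101011 matches 1110xxxx → 3-byte sequence.
Byte 1: 0xEB = 11101011, payload 1011 (4 bits).
Byte 2: 0x94 = 10010100 (10xxxxxx ✓), payload 010100.
Byte 3: 0xAD = 10101101 (10xxxxxx ✓), payload 101101.
Concatenate: 1011010100101101 = 0xB52D (16 bits → U+B52D).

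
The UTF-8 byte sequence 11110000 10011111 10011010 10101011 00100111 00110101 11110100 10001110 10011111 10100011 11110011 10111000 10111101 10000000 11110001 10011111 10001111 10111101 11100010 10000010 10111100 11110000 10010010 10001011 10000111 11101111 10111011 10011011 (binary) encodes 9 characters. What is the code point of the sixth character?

Offset 0: leading byte 0xF0 = 11110000 → 4-byte char #1 = F0 9F 9A AB.
Offset 4: leading byte 0x27 = 00100111 → 1-byte char #2 = 27.
Offset 5: leading byte 0x35 = 00110101 → 1-byte char #3 = 35.
Offset 6: leading byte 0xF4 = 11110100 → 4-byte char #4 = F4 8E 9F A3.
Offset 10: leading byte 0xF3 = 11110011 → 4-byte char #5 = F3 B8 BD 80.
Offset 14: leading byte 0xF1 = 11110001 → 4-byte char #6 = F1 9F 8F BD.
Leading byte 0xF1 = 11110001 matches 11110xxx → 4-byte sequence.
Byte 1: 0xF1 = 11110001, payload 001 (3 bits).
Byte 2: 0x9F = 10011111 (10xxxxxx ✓), payload 011111.
Byte 3: 0x8F = 10001111 (10xxxxxx ✓), payload 001111.
Byte 4: 0xBD = 10111101 (10xxxxxx ✓), payload 111101.
Concatenate: 001011111001111111101 = 0x5F3FD (21 bits → U+5F3FD).

U+5F3FD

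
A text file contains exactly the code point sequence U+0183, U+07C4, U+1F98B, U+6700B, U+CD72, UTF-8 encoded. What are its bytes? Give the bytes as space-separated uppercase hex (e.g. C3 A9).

U+0183: 2-byte form → C6 83.
U+07C4: 2-byte form → DF 84.
U+1F98B: 4-byte form → F0 9F A6 8B.
U+6700B: 4-byte form → F1 A7 80 8B.
U+CD72: 3-byte form → EC B5 B2.
Concatenated (15 bytes): C6 83 DF 84 F0 9F A6 8B F1 A7 80 8B EC B5 B2.

C6 83 DF 84 F0 9F A6 8B F1 A7 80 8B EC B5 B2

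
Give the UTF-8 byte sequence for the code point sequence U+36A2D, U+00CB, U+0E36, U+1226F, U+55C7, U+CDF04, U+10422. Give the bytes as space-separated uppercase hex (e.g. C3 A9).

F0 B6 A8 AD C3 8B E0 B8 B6 F0 92 89 AF E5 97 87 F3 8D BC 84 F0 90 90 A2

U+36A2D: 4-byte form → F0 B6 A8 AD.
U+00CB: 2-byte form → C3 8B.
U+0E36: 3-byte form → E0 B8 B6.
U+1226F: 4-byte form → F0 92 89 AF.
U+55C7: 3-byte form → E5 97 87.
U+CDF04: 4-byte form → F3 8D BC 84.
U+10422: 4-byte form → F0 90 90 A2.
Concatenated (24 bytes): F0 B6 A8 AD C3 8B E0 B8 B6 F0 92 89 AF E5 97 87 F3 8D BC 84 F0 90 90 A2.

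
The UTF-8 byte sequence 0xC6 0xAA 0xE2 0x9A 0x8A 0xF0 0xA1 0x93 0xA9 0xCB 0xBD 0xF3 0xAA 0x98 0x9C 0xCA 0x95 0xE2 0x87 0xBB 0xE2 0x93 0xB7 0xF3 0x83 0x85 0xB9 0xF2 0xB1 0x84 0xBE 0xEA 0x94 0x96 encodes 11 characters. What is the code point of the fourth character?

U+02FD

Offset 0: leading byte 0xC6 = 11000110 → 2-byte char #1 = C6 AA.
Offset 2: leading byte 0xE2 = 11100010 → 3-byte char #2 = E2 9A 8A.
Offset 5: leading byte 0xF0 = 11110000 → 4-byte char #3 = F0 A1 93 A9.
Offset 9: leading byte 0xCB = 11001011 → 2-byte char #4 = CB BD.
Leading byte 0xCB = 11001011 matches 110xxxxx → 2-byte sequence.
Byte 1: 0xCB = 11001011, payload 01011 (5 bits).
Byte 2: 0xBD = 10111101 (10xxxxxx ✓), payload 111101.
Concatenate: 01011111101 = 0x2FD (11 bits → U+02FD).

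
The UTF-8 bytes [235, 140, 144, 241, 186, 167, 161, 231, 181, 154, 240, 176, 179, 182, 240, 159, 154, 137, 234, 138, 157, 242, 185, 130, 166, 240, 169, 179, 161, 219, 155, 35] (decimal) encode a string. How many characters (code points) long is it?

Byte at offset 0: 0xEB = 11101011 → 3-byte char (#1). Advance 3.
Byte at offset 3: 0xF1 = 11110001 → 4-byte char (#2). Advance 4.
Byte at offset 7: 0xE7 = 11100111 → 3-byte char (#3). Advance 3.
Byte at offset 10: 0xF0 = 11110000 → 4-byte char (#4). Advance 4.
Byte at offset 14: 0xF0 = 11110000 → 4-byte char (#5). Advance 4.
Byte at offset 18: 0xEA = 11101010 → 3-byte char (#6). Advance 3.
Byte at offset 21: 0xF2 = 11110010 → 4-byte char (#7). Advance 4.
Byte at offset 25: 0xF0 = 11110000 → 4-byte char (#8). Advance 4.
Byte at offset 29: 0xDB = 11011011 → 2-byte char (#9). Advance 2.
Byte at offset 31: 0x23 = 00100011 → 1-byte char (#10). Advance 1.
Reached end at offset 32 after 10 code points.

10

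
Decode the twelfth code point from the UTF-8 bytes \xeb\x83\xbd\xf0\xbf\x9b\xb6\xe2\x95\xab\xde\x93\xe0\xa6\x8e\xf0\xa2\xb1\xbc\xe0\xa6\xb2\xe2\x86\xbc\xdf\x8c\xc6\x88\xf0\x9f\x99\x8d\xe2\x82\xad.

U+20AD

Offset 0: leading byte 0xEB = 11101011 → 3-byte char #1 = EB 83 BD.
Offset 3: leading byte 0xF0 = 11110000 → 4-byte char #2 = F0 BF 9B B6.
Offset 7: leading byte 0xE2 = 11100010 → 3-byte char #3 = E2 95 AB.
Offset 10: leading byte 0xDE = 11011110 → 2-byte char #4 = DE 93.
Offset 12: leading byte 0xE0 = 11100000 → 3-byte char #5 = E0 A6 8E.
Offset 15: leading byte 0xF0 = 11110000 → 4-byte char #6 = F0 A2 B1 BC.
Offset 19: leading byte 0xE0 = 11100000 → 3-byte char #7 = E0 A6 B2.
Offset 22: leading byte 0xE2 = 11100010 → 3-byte char #8 = E2 86 BC.
Offset 25: leading byte 0xDF = 11011111 → 2-byte char #9 = DF 8C.
Offset 27: leading byte 0xC6 = 11000110 → 2-byte char #10 = C6 88.
Offset 29: leading byte 0xF0 = 11110000 → 4-byte char #11 = F0 9F 99 8D.
Offset 33: leading byte 0xE2 = 11100010 → 3-byte char #12 = E2 82 AD.
Leading byte 0xE2 = 11100010 matches 1110xxxx → 3-byte sequence.
Byte 1: 0xE2 = 11100010, payload 0010 (4 bits).
Byte 2: 0x82 = 10000010 (10xxxxxx ✓), payload 000010.
Byte 3: 0xAD = 10101101 (10xxxxxx ✓), payload 101101.
Concatenate: 0010000010101101 = 0x20AD (16 bits → U+20AD).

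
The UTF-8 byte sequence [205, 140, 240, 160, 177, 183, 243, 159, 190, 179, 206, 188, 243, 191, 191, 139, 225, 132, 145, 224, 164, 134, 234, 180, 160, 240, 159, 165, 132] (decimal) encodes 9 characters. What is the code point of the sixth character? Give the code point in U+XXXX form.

U+1111

Offset 0: leading byte 0xCD = 11001101 → 2-byte char #1 = CD 8C.
Offset 2: leading byte 0xF0 = 11110000 → 4-byte char #2 = F0 A0 B1 B7.
Offset 6: leading byte 0xF3 = 11110011 → 4-byte char #3 = F3 9F BE B3.
Offset 10: leading byte 0xCE = 11001110 → 2-byte char #4 = CE BC.
Offset 12: leading byte 0xF3 = 11110011 → 4-byte char #5 = F3 BF BF 8B.
Offset 16: leading byte 0xE1 = 11100001 → 3-byte char #6 = E1 84 91.
Leading byte 0xE1 = 11100001 matches 1110xxxx → 3-byte sequence.
Byte 1: 0xE1 = 11100001, payload 0001 (4 bits).
Byte 2: 0x84 = 10000100 (10xxxxxx ✓), payload 000100.
Byte 3: 0x91 = 10010001 (10xxxxxx ✓), payload 010001.
Concatenate: 0001000100010001 = 0x1111 (16 bits → U+1111).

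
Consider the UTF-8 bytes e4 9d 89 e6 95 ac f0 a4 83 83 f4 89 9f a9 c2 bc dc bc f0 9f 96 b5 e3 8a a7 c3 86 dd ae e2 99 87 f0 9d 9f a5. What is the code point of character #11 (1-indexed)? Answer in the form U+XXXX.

U+2647

Offset 0: leading byte 0xE4 = 11100100 → 3-byte char #1 = E4 9D 89.
Offset 3: leading byte 0xE6 = 11100110 → 3-byte char #2 = E6 95 AC.
Offset 6: leading byte 0xF0 = 11110000 → 4-byte char #3 = F0 A4 83 83.
Offset 10: leading byte 0xF4 = 11110100 → 4-byte char #4 = F4 89 9F A9.
Offset 14: leading byte 0xC2 = 11000010 → 2-byte char #5 = C2 BC.
Offset 16: leading byte 0xDC = 11011100 → 2-byte char #6 = DC BC.
Offset 18: leading byte 0xF0 = 11110000 → 4-byte char #7 = F0 9F 96 B5.
Offset 22: leading byte 0xE3 = 11100011 → 3-byte char #8 = E3 8A A7.
Offset 25: leading byte 0xC3 = 11000011 → 2-byte char #9 = C3 86.
Offset 27: leading byte 0xDD = 11011101 → 2-byte char #10 = DD AE.
Offset 29: leading byte 0xE2 = 11100010 → 3-byte char #11 = E2 99 87.
Leading byte 0xE2 = 11100010 matches 1110xxxx → 3-byte sequence.
Byte 1: 0xE2 = 11100010, payload 0010 (4 bits).
Byte 2: 0x99 = 10011001 (10xxxxxx ✓), payload 011001.
Byte 3: 0x87 = 10000111 (10xxxxxx ✓), payload 000111.
Concatenate: 0010011001000111 = 0x2647 (16 bits → U+2647).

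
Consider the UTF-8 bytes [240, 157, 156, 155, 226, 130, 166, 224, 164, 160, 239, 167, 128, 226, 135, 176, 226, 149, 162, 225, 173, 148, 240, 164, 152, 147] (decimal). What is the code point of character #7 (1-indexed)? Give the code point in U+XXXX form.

U+1B54

Offset 0: leading byte 0xF0 = 11110000 → 4-byte char #1 = F0 9D 9C 9B.
Offset 4: leading byte 0xE2 = 11100010 → 3-byte char #2 = E2 82 A6.
Offset 7: leading byte 0xE0 = 11100000 → 3-byte char #3 = E0 A4 A0.
Offset 10: leading byte 0xEF = 11101111 → 3-byte char #4 = EF A7 80.
Offset 13: leading byte 0xE2 = 11100010 → 3-byte char #5 = E2 87 B0.
Offset 16: leading byte 0xE2 = 11100010 → 3-byte char #6 = E2 95 A2.
Offset 19: leading byte 0xE1 = 11100001 → 3-byte char #7 = E1 AD 94.
Leading byte 0xE1 = 11100001 matches 1110xxxx → 3-byte sequence.
Byte 1: 0xE1 = 11100001, payload 0001 (4 bits).
Byte 2: 0xAD = 10101101 (10xxxxxx ✓), payload 101101.
Byte 3: 0x94 = 10010100 (10xxxxxx ✓), payload 010100.
Concatenate: 0001101101010100 = 0x1B54 (16 bits → U+1B54).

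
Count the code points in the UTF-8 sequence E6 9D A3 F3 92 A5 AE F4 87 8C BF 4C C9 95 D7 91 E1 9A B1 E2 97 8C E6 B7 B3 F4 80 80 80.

Byte at offset 0: 0xE6 = 11100110 → 3-byte char (#1). Advance 3.
Byte at offset 3: 0xF3 = 11110011 → 4-byte char (#2). Advance 4.
Byte at offset 7: 0xF4 = 11110100 → 4-byte char (#3). Advance 4.
Byte at offset 11: 0x4C = 01001100 → 1-byte char (#4). Advance 1.
Byte at offset 12: 0xC9 = 11001001 → 2-byte char (#5). Advance 2.
Byte at offset 14: 0xD7 = 11010111 → 2-byte char (#6). Advance 2.
Byte at offset 16: 0xE1 = 11100001 → 3-byte char (#7). Advance 3.
Byte at offset 19: 0xE2 = 11100010 → 3-byte char (#8). Advance 3.
Byte at offset 22: 0xE6 = 11100110 → 3-byte char (#9). Advance 3.
Byte at offset 25: 0xF4 = 11110100 → 4-byte char (#10). Advance 4.
Reached end at offset 29 after 10 code points.

10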